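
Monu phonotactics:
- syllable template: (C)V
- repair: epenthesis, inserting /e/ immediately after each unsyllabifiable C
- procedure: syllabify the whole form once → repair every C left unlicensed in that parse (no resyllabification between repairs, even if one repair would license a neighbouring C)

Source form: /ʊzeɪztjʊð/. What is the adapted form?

ʊzeɪzetejʊðe

Syllabifying with onset maximization leaves /z/, /t/, /ð/ stranded (no codas are permitted; onsets are limited to one consonant).
Each unlicensed consonant becomes the onset of a new syllable: /z/ → /ze/, /t/ → /te/, /ð/ → /ðe/.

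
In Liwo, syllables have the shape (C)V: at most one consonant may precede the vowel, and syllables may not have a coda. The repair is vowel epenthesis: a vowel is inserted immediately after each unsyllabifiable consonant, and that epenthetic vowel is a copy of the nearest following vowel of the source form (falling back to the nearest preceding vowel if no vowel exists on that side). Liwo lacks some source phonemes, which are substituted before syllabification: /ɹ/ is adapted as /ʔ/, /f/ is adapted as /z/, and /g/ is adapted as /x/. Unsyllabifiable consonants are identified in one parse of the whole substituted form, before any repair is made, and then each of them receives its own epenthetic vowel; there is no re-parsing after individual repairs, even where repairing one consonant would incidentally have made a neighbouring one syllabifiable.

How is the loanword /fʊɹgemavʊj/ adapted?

zʊʔexemavʊjʊ

Substitution: /f/ → /z/, /ɹ/ → /ʔ/, /g/ → /x/, giving /zʊʔxemavʊj/.
Under (C)V, the unsyllabifiable consonants are /ʔ/, /j/ (no codas are permitted; onsets are limited to one consonant).
Inserting the epenthetic vowel yields /ʔ/ → /ʔe/, /j/ → /jʊ/.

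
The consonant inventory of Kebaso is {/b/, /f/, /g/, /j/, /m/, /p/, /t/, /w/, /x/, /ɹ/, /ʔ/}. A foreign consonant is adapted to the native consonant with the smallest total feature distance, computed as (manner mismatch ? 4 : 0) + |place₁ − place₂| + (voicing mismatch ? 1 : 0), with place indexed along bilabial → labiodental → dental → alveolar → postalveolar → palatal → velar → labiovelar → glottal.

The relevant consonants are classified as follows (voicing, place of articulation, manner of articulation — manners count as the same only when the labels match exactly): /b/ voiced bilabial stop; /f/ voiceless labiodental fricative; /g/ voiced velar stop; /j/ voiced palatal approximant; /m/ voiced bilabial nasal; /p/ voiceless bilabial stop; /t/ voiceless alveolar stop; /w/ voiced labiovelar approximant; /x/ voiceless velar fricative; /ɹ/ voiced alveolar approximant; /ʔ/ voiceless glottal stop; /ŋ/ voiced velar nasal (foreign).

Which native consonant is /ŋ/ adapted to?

g

/g/ is closest: manner differs (nasal→stop, +4), place distance 0 (velar→velar), same voicing; total 4. Next closest is /j/ at distance 5.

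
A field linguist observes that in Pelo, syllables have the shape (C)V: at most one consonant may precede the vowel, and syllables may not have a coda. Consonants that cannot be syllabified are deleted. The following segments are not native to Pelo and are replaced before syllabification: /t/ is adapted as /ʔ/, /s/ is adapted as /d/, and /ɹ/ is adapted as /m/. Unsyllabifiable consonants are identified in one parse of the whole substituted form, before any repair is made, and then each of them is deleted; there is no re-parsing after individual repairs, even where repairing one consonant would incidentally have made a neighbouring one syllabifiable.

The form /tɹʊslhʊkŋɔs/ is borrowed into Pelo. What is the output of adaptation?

mʊhʊŋɔ

Substitution: /t/ → /ʔ/, /ɹ/ → /m/, /s/ → /d/, giving /ʔmʊdlhʊkŋɔd/.
Syllabifying with onset maximization leaves /ʔ/, /d/, /l/, /k/, /d/ stranded (no codas are permitted; onsets are limited to one consonant).
Deleting the stranded consonants removes /ʔ/, /d/, /l/, /k/, /d/.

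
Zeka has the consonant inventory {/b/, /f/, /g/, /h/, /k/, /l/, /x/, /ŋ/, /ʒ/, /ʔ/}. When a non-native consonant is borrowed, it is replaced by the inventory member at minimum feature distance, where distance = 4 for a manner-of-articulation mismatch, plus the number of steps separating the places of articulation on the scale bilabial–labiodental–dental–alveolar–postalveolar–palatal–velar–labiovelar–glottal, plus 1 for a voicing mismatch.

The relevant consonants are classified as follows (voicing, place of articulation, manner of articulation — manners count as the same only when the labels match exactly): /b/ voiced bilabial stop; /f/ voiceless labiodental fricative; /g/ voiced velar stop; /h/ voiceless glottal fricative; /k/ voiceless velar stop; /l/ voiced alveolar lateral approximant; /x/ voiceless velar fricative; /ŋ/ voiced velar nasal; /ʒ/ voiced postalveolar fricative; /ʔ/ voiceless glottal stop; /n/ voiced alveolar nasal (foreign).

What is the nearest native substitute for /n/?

/ŋ/ is closest: same manner (nasal), place distance 3 (alveolar→velar), same voicing; total 3. Next closest is /l/ at distance 4.

ŋ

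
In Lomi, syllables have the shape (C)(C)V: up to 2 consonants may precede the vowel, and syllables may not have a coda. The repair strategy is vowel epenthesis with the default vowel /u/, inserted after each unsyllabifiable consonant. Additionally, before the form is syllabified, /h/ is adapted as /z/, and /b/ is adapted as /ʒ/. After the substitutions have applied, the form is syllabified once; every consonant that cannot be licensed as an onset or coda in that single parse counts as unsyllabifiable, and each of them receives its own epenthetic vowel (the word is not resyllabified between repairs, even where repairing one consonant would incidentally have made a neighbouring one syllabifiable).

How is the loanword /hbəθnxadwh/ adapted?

Substitution: /h/ → /z/, /b/ → /ʒ/, giving /zʒəθnxadwz/.
Under (C)(C)V, the unsyllabifiable consonants are /θ/, /d/, /w/, /z/ (no codas are permitted; onsets may contain at most 2 consonants).
Inserting the epenthetic vowel yields /θ/ → /θu/, /d/ → /du/, /w/ → /wu/, /z/ → /zu/.

zʒəθunxaduwuzu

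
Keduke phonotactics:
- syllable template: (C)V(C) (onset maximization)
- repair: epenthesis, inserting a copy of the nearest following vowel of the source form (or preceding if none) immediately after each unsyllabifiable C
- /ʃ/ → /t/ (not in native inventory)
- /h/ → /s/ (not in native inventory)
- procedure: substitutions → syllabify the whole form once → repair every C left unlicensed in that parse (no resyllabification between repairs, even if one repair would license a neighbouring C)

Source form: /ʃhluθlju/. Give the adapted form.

tusuluθluju

Substitution: /ʃ/ → /t/, /h/ → /s/, giving /tsluθlju/.
The consonants /t/, /s/, /l/ cannot be parsed into a legal (C)V(C) syllable (at most one coda consonant is licensed; onsets are limited to one consonant).
Inserting the epenthetic vowel yields /t/ → /tu/, /s/ → /su/, /l/ → /lu/.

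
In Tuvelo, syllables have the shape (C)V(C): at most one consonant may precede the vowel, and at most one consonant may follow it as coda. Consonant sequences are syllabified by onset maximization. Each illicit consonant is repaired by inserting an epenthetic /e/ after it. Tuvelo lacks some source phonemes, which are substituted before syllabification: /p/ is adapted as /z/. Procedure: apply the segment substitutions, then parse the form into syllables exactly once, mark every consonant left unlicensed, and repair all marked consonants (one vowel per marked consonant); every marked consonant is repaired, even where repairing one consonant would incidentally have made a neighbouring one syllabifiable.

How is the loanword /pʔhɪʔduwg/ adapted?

Substitution: /p/ → /z/, giving /zʔhɪʔduwg/.
Syllabifying with onset maximization leaves /z/, /ʔ/, /g/ stranded (at most one coda consonant is licensed; onsets are limited to one consonant).
Inserting the epenthetic vowel yields /z/ → /ze/, /ʔ/ → /ʔe/, /g/ → /ge/.

zeʔehɪʔduwge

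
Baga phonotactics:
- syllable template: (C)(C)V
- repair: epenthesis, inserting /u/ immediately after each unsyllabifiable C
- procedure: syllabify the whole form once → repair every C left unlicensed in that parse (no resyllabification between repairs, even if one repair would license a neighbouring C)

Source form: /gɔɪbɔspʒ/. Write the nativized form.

gɔɪbɔsupuʒu

The consonants /s/, /p/, /ʒ/ cannot be parsed into a legal (C)(C)V syllable (no codas are permitted; onsets may contain at most 2 consonants).
Each unlicensed consonant becomes the onset of a new syllable: /s/ → /su/, /p/ → /pu/, /ʒ/ → /ʒu/.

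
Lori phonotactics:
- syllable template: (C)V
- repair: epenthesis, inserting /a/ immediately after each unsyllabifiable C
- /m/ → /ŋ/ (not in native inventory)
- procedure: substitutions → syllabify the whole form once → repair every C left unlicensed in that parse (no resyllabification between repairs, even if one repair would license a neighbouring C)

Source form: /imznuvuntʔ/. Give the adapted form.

iŋazanuvunataʔa

Substitution: /m/ → /ŋ/, giving /iŋznuvuntʔ/.
Under (C)V, the unsyllabifiable consonants are /ŋ/, /z/, /n/, /t/, /ʔ/ (no codas are permitted; onsets are limited to one consonant).
Inserting the epenthetic vowel yields /ŋ/ → /ŋa/, /z/ → /za/, /n/ → /na/, /t/ → /ta/, /ʔ/ → /ʔa/.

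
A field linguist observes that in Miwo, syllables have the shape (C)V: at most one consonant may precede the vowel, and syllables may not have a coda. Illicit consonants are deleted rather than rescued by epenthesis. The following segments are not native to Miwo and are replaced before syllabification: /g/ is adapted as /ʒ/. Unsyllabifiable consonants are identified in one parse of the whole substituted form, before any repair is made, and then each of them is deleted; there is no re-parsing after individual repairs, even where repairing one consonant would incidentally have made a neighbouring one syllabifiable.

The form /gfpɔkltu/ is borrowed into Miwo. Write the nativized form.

Substitution: /g/ → /ʒ/, giving /ʒfpɔkltu/.
The consonants /ʒ/, /f/, /k/, /l/ cannot be parsed into a legal (C)V syllable (no codas are permitted; onsets are limited to one consonant).
Deleting the stranded consonants removes /ʒ/, /f/, /k/, /l/.

pɔtu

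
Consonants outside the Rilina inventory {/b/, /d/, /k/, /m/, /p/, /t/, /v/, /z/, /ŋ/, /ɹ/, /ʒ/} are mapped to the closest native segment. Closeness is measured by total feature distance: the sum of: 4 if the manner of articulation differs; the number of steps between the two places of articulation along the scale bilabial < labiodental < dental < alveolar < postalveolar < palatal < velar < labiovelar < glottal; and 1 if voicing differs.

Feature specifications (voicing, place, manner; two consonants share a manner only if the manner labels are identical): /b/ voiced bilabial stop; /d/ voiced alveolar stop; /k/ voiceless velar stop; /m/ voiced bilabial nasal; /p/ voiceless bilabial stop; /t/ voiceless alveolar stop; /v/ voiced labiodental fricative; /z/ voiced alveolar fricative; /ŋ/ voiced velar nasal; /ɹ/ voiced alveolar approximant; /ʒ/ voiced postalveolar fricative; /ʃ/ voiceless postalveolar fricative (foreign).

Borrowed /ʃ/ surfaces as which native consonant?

ʒ

/ʒ/ is closest: same manner (fricative), place distance 0 (postalveolar→postalveolar), voicing differs (+1); total 1. Next closest is /z/ at distance 2.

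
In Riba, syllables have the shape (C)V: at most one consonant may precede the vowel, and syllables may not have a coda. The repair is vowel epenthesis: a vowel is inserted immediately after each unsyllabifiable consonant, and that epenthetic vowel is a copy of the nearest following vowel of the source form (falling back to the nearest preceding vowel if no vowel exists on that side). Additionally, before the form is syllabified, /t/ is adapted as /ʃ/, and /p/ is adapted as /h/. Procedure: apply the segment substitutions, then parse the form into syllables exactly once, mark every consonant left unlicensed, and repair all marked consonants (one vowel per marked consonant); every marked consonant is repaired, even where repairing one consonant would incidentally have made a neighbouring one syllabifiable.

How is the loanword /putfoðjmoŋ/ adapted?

huʃofoðojomoŋo

Substitution: /p/ → /h/, /t/ → /ʃ/, giving /huʃfoðjmoŋ/.
Syllabifying with onset maximization leaves /ʃ/, /ð/, /j/, /ŋ/ stranded (no codas are permitted; onsets are limited to one consonant).
Each unlicensed consonant becomes the onset of a new syllable: /ʃ/ → /ʃo/, /ð/ → /ðo/, /j/ → /jo/, /ŋ/ → /ŋo/.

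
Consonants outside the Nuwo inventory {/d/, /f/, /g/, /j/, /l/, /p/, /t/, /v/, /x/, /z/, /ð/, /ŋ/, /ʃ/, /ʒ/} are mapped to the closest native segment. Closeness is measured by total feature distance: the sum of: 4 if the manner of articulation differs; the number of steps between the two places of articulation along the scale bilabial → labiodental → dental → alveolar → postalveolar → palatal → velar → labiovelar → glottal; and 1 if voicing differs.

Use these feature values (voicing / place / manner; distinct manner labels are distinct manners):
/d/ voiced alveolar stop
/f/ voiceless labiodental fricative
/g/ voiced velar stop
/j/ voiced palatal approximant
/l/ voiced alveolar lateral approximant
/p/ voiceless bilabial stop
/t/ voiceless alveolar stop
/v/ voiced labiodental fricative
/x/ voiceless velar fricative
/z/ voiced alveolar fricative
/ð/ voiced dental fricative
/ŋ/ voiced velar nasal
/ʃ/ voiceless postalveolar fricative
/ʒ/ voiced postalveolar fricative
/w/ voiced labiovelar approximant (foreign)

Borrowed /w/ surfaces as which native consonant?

j

/j/ is closest: same manner (approximant), place distance 2 (labiovelar→palatal), same voicing; total 2. Next closest is /g/ at distance 5.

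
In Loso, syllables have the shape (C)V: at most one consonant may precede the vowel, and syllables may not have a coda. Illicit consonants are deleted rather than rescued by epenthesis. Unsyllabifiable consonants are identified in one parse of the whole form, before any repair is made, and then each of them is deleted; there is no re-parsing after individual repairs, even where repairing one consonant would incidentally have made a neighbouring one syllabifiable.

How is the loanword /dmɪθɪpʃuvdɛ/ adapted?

The consonants /d/, /p/, /v/ cannot be parsed into a legal (C)V syllable (no codas are permitted; onsets are limited to one consonant).
Deletion applies to /d/, /p/, /v/.

mɪθɪʃudɛ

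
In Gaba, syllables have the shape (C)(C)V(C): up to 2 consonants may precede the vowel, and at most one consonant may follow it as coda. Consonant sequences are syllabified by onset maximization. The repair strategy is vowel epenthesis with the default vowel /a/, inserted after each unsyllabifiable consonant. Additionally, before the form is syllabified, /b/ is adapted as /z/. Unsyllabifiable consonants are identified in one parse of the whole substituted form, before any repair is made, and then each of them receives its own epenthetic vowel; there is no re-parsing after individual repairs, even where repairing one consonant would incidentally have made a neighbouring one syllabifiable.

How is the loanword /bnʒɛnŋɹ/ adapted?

zanʒɛnŋaɹa

Substitution: /b/ → /z/, giving /znʒɛnŋɹ/.
The consonants /z/, /ŋ/, /ɹ/ cannot be parsed into a legal (C)(C)V(C) syllable (at most one coda consonant is licensed; onsets may contain at most 2 consonants).
Each unlicensed consonant becomes the onset of a new syllable: /z/ → /za/, /ŋ/ → /ŋa/, /ɹ/ → /ɹa/.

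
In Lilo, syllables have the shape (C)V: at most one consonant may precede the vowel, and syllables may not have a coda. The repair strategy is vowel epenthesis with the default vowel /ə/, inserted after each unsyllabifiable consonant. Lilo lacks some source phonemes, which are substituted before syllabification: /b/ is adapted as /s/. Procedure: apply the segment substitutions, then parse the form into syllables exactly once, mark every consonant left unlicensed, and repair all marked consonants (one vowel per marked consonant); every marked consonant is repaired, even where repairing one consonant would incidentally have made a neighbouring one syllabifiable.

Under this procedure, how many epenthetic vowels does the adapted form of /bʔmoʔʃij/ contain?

After substitution the input is /sʔmoʔʃij/.
The unsyllabifiable consonants are /s/, /ʔ/, /ʔ/, /j/; each receives one epenthetic vowel.

4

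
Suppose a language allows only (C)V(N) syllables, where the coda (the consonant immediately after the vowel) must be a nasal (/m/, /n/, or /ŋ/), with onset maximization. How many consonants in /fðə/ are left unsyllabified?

1

Under (C)V(N), the unsyllabifiable consonants are /f/ (only a nasal (/m/, /n/, or /ŋ/) is licensed in coda position; onsets are limited to one consonant).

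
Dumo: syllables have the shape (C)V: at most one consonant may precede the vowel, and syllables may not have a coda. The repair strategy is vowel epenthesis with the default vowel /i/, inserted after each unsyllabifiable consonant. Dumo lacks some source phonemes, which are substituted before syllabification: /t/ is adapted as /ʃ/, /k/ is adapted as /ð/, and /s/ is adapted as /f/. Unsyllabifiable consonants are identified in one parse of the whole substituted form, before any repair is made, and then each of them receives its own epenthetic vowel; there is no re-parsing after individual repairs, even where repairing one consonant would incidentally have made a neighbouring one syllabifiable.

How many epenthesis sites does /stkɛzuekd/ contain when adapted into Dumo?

4

After substitution the input is /fʃðɛzueðd/.
The unsyllabifiable consonants are /f/, /ʃ/, /ð/, /d/; each receives one epenthetic vowel.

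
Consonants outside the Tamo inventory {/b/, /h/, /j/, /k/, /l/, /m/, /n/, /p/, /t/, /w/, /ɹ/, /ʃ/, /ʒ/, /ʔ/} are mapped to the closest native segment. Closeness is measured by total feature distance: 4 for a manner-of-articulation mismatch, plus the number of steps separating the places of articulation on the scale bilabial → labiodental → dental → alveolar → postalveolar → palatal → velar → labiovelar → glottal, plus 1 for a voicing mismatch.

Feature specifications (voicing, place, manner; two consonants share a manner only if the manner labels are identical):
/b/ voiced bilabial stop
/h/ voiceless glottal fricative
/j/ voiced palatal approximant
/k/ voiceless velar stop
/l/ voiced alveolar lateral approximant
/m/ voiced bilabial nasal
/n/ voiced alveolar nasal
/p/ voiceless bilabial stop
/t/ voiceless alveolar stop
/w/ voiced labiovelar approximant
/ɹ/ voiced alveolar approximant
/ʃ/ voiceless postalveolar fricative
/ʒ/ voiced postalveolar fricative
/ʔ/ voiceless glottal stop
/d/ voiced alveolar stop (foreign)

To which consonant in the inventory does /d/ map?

/t/ is closest: same manner (stop), place distance 0 (alveolar→alveolar), voicing differs (+1); total 1. Next closest is /b/ at distance 3.

t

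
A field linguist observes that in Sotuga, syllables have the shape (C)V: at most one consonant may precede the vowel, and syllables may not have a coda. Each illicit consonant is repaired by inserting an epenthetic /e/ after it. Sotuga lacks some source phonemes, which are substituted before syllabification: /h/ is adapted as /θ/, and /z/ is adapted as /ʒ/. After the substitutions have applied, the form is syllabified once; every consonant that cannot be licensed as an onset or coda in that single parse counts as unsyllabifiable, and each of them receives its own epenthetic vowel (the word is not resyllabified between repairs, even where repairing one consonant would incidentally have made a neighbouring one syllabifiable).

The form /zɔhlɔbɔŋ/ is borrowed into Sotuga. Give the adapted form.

ʒɔθelɔbɔŋe

Substitution: /z/ → /ʒ/, /h/ → /θ/, giving /ʒɔθlɔbɔŋ/.
Syllabifying with onset maximization leaves /θ/, /ŋ/ stranded (no codas are permitted; onsets are limited to one consonant).
Each unlicensed consonant becomes the onset of a new syllable: /θ/ → /θe/, /ŋ/ → /ŋe/.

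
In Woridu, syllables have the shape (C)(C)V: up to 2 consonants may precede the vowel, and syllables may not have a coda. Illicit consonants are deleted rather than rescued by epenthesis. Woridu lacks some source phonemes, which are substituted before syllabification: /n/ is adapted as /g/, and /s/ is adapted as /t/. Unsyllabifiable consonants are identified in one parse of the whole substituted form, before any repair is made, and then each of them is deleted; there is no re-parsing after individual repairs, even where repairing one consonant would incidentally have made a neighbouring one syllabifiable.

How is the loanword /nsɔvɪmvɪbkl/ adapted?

gtɔvɪmvɪ

Substitution: /n/ → /g/, /s/ → /t/, giving /gtɔvɪmvɪbkl/.
Syllabifying with onset maximization leaves /b/, /k/, /l/ stranded (no codas are permitted; onsets may contain at most 2 consonants).
Deleting the stranded consonants removes /b/, /k/, /l/.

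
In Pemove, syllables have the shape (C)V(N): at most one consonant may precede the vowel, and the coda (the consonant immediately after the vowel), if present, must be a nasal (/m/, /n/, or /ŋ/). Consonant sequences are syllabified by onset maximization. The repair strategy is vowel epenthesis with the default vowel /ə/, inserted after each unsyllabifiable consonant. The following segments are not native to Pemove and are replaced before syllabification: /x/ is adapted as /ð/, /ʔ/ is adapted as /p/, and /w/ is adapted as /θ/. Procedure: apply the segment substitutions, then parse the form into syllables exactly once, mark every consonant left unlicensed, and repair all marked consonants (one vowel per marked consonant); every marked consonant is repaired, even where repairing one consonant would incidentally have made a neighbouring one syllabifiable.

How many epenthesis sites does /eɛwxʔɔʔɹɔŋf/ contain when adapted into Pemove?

4

After substitution the input is /eɛθðpɔpɹɔŋf/.
The unsyllabifiable consonants are /θ/, /ð/, /p/, /f/; each receives one epenthetic vowel.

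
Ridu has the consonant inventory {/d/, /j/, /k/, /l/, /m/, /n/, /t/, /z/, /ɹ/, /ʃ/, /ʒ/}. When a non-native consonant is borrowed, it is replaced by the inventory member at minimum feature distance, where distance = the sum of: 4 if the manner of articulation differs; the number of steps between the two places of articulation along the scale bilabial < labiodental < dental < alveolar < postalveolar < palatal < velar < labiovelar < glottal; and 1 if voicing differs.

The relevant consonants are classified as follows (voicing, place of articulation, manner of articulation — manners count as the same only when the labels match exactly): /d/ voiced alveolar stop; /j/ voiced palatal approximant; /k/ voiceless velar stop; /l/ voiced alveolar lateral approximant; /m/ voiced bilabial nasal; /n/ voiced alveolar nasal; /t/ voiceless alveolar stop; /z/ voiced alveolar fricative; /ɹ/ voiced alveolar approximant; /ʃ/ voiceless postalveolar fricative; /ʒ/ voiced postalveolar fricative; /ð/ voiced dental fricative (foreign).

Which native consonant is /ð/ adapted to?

/z/ is closest: same manner (fricative), place distance 1 (dental→alveolar), same voicing; total 1. Next closest is /ʒ/ at distance 2.

z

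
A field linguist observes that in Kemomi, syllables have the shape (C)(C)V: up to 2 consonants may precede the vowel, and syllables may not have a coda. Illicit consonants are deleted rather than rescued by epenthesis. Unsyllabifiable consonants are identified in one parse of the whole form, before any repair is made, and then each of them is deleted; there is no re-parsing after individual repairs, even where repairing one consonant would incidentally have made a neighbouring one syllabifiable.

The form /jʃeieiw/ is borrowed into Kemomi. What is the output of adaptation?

The consonants /w/ cannot be parsed into a legal (C)(C)V syllable (no codas are permitted; onsets may contain at most 2 consonants).
Deletion applies to /w/.

jʃeiei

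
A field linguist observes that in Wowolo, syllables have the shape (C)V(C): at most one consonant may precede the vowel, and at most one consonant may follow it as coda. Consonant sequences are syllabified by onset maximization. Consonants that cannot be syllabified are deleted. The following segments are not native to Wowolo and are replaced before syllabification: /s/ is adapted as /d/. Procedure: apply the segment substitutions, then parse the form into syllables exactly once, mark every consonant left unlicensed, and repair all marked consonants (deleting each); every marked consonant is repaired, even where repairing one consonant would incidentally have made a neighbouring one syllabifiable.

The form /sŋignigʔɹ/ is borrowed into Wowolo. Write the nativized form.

Substitution: /s/ → /d/, giving /dŋignigʔɹ/.
Syllabifying with onset maximization leaves /d/, /ʔ/, /ɹ/ stranded (at most one coda consonant is licensed; onsets are limited to one consonant).
Deleting the stranded consonants removes /d/, /ʔ/, /ɹ/.

ŋignig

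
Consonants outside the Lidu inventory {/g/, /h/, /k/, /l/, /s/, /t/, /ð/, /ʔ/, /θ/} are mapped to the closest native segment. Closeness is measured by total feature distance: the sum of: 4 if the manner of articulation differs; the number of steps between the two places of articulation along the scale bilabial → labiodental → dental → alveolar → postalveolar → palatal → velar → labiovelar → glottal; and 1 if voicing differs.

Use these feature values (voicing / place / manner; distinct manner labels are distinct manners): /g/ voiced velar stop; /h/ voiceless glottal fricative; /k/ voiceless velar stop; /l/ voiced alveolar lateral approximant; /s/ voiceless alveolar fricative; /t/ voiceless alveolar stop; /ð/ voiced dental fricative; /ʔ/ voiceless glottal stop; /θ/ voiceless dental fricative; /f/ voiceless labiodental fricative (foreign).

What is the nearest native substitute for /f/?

θ

/θ/ is closest: same manner (fricative), place distance 1 (labiodental→dental), same voicing; total 1. Next closest is /s/ at distance 2.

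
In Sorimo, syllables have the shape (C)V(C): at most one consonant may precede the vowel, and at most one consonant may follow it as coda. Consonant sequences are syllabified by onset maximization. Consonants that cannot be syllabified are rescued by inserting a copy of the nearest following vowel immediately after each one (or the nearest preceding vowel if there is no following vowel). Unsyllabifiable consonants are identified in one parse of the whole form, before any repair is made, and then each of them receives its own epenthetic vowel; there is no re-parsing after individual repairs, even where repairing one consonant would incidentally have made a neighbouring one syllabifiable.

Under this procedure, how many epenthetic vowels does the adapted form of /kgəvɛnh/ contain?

The unsyllabifiable consonants are /k/, /h/; each receives one epenthetic vowel.

2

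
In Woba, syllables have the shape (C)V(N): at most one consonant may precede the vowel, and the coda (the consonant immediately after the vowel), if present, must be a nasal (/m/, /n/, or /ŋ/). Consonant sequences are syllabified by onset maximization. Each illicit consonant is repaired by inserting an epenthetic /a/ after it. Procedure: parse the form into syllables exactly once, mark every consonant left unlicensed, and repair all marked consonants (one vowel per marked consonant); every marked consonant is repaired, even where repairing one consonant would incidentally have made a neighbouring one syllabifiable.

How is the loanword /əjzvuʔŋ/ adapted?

əjazavuʔaŋa

The consonants /j/, /z/, /ʔ/, /ŋ/ cannot be parsed into a legal (C)V(N) syllable (only a nasal (/m/, /n/, or /ŋ/) is licensed in coda position; onsets are limited to one consonant).
Each unlicensed consonant becomes the onset of a new syllable: /j/ → /ja/, /z/ → /za/, /ʔ/ → /ʔa/, /ŋ/ → /ŋa/.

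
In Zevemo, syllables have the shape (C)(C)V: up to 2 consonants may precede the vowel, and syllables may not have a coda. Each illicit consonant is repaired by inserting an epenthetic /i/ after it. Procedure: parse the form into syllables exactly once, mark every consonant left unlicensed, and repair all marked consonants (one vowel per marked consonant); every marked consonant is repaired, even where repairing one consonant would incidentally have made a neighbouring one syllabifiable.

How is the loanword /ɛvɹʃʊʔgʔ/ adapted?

ɛviɹʃʊʔigiʔi

Syllabifying with onset maximization leaves /v/, /ʔ/, /g/, /ʔ/ stranded (no codas are permitted; onsets may contain at most 2 consonants).
Inserting the epenthetic vowel yields /v/ → /vi/, /ʔ/ → /ʔi/, /g/ → /gi/, /ʔ/ → /ʔi/.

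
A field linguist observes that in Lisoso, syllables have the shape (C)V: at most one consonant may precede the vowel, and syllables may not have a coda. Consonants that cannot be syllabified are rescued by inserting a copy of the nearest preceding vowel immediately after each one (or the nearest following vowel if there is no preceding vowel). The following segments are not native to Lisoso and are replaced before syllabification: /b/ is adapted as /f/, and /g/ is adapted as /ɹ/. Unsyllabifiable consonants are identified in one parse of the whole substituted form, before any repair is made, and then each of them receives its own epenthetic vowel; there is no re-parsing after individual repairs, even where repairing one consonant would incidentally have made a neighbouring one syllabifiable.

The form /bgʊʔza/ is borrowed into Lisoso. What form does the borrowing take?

fʊɹʊʔʊza

Substitution: /b/ → /f/, /g/ → /ɹ/, giving /fɹʊʔza/.
Syllabifying with onset maximization leaves /f/, /ʔ/ stranded (no codas are permitted; onsets are limited to one consonant).
Epenthesis after each stranded consonant: /f/ → /fʊ/, /ʔ/ → /ʔʊ/.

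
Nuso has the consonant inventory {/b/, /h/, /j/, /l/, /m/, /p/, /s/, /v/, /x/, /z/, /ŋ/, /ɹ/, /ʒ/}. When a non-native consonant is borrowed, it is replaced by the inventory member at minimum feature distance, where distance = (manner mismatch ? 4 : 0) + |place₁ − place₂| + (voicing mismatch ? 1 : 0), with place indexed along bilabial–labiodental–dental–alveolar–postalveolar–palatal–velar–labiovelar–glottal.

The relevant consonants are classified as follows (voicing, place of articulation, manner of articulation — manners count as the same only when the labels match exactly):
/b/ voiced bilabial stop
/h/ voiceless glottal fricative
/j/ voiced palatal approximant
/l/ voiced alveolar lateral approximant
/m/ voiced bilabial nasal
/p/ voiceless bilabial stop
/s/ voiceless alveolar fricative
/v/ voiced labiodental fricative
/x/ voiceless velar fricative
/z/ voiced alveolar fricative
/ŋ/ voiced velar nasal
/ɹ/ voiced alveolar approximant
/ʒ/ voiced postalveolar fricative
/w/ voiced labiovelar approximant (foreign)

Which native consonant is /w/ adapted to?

/j/ is closest: same manner (approximant), place distance 2 (labiovelar→palatal), same voicing; total 2. Next closest is /ɹ/ at distance 4.

j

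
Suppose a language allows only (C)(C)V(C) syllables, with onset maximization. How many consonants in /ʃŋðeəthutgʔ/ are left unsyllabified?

The consonants /ʃ/, /g/, /ʔ/ cannot be parsed into a legal (C)(C)V(C) syllable (at most one coda consonant is licensed; onsets may contain at most 2 consonants).

3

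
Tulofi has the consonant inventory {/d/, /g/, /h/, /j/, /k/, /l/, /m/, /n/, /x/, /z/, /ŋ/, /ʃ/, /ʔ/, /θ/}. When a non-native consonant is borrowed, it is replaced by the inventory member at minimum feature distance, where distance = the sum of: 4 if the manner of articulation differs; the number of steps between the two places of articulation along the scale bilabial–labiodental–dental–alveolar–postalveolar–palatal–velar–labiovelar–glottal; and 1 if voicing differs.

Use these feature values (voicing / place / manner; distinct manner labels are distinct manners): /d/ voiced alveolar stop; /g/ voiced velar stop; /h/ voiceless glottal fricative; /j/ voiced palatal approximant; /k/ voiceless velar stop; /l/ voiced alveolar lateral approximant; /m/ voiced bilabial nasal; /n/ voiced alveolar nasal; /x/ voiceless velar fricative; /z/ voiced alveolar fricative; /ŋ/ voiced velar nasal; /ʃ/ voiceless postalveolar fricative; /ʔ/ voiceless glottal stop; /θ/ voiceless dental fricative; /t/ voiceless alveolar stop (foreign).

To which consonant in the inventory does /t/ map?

/d/ is closest: same manner (stop), place distance 0 (alveolar→alveolar), voicing differs (+1); total 1. Next closest is /k/ at distance 3.

d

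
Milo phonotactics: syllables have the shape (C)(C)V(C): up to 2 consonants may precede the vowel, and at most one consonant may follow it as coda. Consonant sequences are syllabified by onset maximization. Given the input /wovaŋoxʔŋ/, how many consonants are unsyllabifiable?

2

The consonants /ʔ/, /ŋ/ cannot be parsed into a legal (C)(C)V(C) syllable (at most one coda consonant is licensed; onsets may contain at most 2 consonants).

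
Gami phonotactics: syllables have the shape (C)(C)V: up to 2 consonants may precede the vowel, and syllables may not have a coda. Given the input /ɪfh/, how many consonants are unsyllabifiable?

2

Syllabifying with onset maximization leaves /f/, /h/ stranded (no codas are permitted; onsets may contain at most 2 consonants).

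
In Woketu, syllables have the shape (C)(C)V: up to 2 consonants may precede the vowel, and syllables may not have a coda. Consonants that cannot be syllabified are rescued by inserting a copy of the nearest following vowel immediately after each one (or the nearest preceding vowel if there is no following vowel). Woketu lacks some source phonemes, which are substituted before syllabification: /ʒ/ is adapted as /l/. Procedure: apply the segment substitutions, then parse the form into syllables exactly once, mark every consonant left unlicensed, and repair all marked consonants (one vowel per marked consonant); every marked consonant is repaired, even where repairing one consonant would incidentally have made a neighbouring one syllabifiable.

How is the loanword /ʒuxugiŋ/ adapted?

luxugiŋi

Substitution: /ʒ/ → /l/, giving /luxugiŋ/.
Syllabifying with onset maximization leaves /ŋ/ stranded (no codas are permitted; onsets may contain at most 2 consonants).
Inserting the epenthetic vowel yields /ŋ/ → /ŋi/.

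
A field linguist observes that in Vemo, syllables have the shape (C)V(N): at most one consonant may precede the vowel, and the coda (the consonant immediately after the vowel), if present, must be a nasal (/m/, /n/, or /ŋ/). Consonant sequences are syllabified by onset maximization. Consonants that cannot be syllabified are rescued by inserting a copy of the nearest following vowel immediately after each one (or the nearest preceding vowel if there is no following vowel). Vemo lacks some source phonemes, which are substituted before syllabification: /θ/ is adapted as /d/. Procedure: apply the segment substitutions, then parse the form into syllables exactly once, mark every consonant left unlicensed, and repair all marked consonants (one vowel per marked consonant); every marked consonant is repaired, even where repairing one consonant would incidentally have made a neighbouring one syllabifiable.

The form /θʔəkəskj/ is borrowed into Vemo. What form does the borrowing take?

Substitution: /θ/ → /d/, giving /dʔəkəskj/.
Under (C)V(N), the unsyllabifiable consonants are /d/, /s/, /k/, /j/ (only a nasal (/m/, /n/, or /ŋ/) is licensed in coda position; onsets are limited to one consonant).
Each unlicensed consonant becomes the onset of a new syllable: /d/ → /də/, /s/ → /sə/, /k/ → /kə/, /j/ → /jə/.

dəʔəkəsəkəjə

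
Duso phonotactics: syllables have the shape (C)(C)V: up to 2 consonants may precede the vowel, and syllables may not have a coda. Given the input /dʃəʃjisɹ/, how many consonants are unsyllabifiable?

2

Under (C)(C)V, the unsyllabifiable consonants are /s/, /ɹ/ (no codas are permitted; onsets may contain at most 2 consonants).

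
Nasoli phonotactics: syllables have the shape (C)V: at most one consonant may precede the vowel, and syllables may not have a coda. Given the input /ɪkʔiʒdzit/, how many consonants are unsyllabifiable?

The consonants /k/, /ʒ/, /d/, /t/ cannot be parsed into a legal (C)V syllable (no codas are permitted; onsets are limited to one consonant).

4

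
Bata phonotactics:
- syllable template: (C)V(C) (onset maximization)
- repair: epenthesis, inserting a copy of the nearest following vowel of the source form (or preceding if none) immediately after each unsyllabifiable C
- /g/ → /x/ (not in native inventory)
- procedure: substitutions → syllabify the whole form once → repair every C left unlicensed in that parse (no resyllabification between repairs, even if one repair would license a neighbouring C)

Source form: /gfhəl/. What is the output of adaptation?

Substitution: /g/ → /x/, giving /xfhəl/.
Under (C)V(C), the unsyllabifiable consonants are /x/, /f/ (at most one coda consonant is licensed; onsets are limited to one consonant).
Each unlicensed consonant becomes the onset of a new syllable: /x/ → /xə/, /f/ → /fə/.

xəfəhəl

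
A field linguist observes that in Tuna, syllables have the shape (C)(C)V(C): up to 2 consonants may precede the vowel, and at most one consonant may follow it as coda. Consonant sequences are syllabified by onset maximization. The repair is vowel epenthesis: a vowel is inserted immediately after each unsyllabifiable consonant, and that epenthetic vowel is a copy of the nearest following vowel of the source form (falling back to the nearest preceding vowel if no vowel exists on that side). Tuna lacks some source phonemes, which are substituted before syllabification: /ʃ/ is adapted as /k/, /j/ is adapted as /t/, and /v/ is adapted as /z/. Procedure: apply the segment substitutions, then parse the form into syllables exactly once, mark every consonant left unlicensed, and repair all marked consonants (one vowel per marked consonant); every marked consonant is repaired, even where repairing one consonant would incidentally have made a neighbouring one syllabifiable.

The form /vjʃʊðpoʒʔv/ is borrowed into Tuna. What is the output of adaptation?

Substitution: /v/ → /z/, /j/ → /t/, /ʃ/ → /k/, giving /ztkʊðpoʒʔz/.
Syllabifying with onset maximization leaves /z/, /ʔ/, /z/ stranded (at most one coda consonant is licensed; onsets may contain at most 2 consonants).
Each unlicensed consonant becomes the onset of a new syllable: /z/ → /zʊ/, /ʔ/ → /ʔo/, /z/ → /zo/.

zʊtkʊðpoʒʔozo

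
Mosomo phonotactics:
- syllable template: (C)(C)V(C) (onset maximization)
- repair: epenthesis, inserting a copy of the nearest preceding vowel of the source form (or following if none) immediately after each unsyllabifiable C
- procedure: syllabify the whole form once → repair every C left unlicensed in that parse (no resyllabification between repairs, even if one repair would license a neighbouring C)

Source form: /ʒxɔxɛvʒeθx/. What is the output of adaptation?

Under (C)(C)V(C), the unsyllabifiable consonants are /x/ (at most one coda consonant is licensed; onsets may contain at most 2 consonants).
Each unlicensed consonant becomes the onset of a new syllable: /x/ → /xe/.

ʒxɔxɛvʒeθxe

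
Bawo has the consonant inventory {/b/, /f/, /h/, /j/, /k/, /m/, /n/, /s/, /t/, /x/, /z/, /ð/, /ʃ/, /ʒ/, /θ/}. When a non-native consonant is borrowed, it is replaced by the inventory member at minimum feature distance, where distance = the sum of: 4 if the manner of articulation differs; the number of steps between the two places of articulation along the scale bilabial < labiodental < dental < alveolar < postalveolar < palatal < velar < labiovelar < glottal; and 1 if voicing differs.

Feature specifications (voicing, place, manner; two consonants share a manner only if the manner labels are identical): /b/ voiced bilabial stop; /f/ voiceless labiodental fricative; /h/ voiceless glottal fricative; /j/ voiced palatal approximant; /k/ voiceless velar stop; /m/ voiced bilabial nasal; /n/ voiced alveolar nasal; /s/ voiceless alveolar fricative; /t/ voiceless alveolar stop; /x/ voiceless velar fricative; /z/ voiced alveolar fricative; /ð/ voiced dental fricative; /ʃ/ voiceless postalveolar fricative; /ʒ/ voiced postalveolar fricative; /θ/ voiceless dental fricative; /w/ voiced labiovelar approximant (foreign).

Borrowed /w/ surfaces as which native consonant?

j

/j/ is closest: same manner (approximant), place distance 2 (labiovelar→palatal), same voicing; total 2. Next closest is /h/ at distance 6.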